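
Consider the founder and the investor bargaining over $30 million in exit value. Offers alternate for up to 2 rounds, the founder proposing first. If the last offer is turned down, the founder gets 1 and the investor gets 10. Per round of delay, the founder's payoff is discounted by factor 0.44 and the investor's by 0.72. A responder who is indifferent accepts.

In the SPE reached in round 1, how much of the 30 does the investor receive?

Work backward from the last round.
Round 2 (the investor proposes): the founder gets 1 if talks fail, so the investor offers 1 and keeps 29.
Round 1 (the founder proposes): the investor can get 29 next round, worth 0.72 × 29 = 20.88 now. The founder offers 20.88 and keeps 30 − 20.88 = 9.12.

20.88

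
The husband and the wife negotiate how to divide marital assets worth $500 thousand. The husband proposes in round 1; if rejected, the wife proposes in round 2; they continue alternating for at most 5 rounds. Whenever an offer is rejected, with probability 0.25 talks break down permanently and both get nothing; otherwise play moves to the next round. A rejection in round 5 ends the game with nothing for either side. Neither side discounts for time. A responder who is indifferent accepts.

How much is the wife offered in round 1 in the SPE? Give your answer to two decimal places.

Round 5 (the husband proposes): rejection yields 0 for the wife; the husband offers 0 and keeps 500.
Round 4 (the wife proposes): rejecting gives the husband an expected 0.75 × 500 = 375, so the wife offers 375, keeping 125.
Round 3 (the husband proposes): rejecting gives the wife an expected 0.75 × 125 = 93.75; the husband offers that and keeps 406.25.
Round 2 (the wife proposes): rejecting gives the husband an expected 0.75 × 406.25 = 304.6875; the wife offers that and keeps 195.3125.
Round 1 (the husband proposes): rejecting gives the wife an expected 0.75 × 195.3125 = 146.484375, so the husband offers 146.484375, keeping 353.515625.

146.48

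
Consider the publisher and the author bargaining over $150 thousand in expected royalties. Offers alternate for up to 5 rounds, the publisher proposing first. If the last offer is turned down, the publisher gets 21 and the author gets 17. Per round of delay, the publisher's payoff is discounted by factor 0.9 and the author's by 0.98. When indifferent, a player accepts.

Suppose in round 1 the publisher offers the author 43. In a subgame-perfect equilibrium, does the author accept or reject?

Work out the author's continuation value if the offer is rejected.
Round 5 (the publisher proposes): the author gets 17 if talks fail, so the publisher offers 17 and keeps 133.
Round 4 (the author proposes): the publisher can get 133 next round, worth 0.9 × 133 = 119.7 now; the author offers that and keeps 30.3.
Round 3 (the publisher proposes): the author can get 30.3 next round, worth 0.98 × 30.3 = 29.694 now. The publisher offers 29.694 and keeps 150 − 29.694 = 120.306.
Round 2 (the author proposes): the publisher can get 120.306 next round, worth 0.9 × 120.306 = 108.2754 now. The author offers 108.2754 and keeps 150 − 108.2754 = 41.7246.
So by rejecting in round 1, the author gets 41.7246 next round, worth 0.98 × 41.7246 = 40.890108 now.
Offer 43 ≥ 40.890108, so the author accepts.

Accept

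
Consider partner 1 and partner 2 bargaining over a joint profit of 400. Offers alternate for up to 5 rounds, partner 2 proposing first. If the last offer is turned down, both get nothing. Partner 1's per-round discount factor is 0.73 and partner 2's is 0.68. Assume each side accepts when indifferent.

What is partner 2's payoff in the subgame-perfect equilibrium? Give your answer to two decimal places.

Round 5 (partner 2 proposes): rejection yields 0 for partner 1; partner 2 offers 0 and keeps 400.
Round 4 (partner 1 proposes): partner 2 can get 400 next round, worth 0.68 × 400 = 272 now; partner 1 offers that and keeps 128.
Round 3 (partner 2 proposes): partner 1 can get 128 next round, worth 0.73 × 128 = 93.44 now, so partner 2 offers 93.44, keeping 306.56.
Round 2 (partner 1 proposes): partner 2 can get 306.56 next round, worth 0.68 × 306.56 = 208.4608 now; partner 1 offers that and keeps 191.5392.
Round 1 (partner 2 proposes): partner 1 can get 191.5392 next round, worth 0.73 × 191.5392 = 139.823616 now; partner 2 offers that and keeps 260.176384.

260.18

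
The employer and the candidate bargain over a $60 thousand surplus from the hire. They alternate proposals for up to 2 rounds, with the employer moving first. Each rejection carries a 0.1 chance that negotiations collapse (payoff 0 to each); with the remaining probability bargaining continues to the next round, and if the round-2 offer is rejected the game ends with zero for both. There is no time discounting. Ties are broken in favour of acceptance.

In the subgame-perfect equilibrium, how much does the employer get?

By backward induction:
Round 2 (the candidate proposes): rejection yields 0 for the employer; the candidate offers 0 and keeps 60.
Round 1 (the employer proposes): rejecting gives the candidate an expected 0.9 × 60 = 54, so the employer offers 54, keeping 6.

6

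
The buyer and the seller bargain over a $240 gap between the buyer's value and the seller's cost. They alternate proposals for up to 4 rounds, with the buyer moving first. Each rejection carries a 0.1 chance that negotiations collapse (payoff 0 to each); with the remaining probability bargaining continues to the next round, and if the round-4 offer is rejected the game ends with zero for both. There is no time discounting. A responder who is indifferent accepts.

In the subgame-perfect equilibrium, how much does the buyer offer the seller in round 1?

196.56

Round 4 (the seller proposes): rejection yields 0 for the buyer; the seller offers 0 and keeps 240.
Round 3 (the buyer proposes): rejecting gives the seller an expected 0.9 × 240 = 216, so the buyer offers 216, keeping 24.
Round 2 (the seller proposes): rejecting gives the buyer an expected 0.9 × 24 = 21.6; the seller offers that and keeps 218.4.
Round 1 (the buyer proposes): rejecting gives the seller an expected 0.9 × 218.4 = 196.56. The buyer offers 196.56 and keeps 240 − 196.56 = 43.44.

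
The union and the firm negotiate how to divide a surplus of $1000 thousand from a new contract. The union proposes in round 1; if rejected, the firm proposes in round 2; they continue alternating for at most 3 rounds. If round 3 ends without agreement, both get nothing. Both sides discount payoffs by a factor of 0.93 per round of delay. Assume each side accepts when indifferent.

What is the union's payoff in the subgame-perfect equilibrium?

Round 3 (the union proposes): rejection yields 0 for the firm; the union offers 0 and keeps 1000.
Round 2 (the firm proposes): the union can get 1000 next round, worth 0.93 × 1000 = 930 now; the firm offers that and keeps 70.
Round 1 (the union proposes): the firm can get 70 next round, worth 0.93 × 70 = 65.1 now; the union offers that and keeps 934.9.

934.9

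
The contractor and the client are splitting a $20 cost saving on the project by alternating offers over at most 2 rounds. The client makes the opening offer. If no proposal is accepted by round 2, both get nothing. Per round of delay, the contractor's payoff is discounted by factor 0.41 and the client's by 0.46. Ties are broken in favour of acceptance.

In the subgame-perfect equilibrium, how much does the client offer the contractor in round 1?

8.2

Round 2 (the contractor proposes): rejection yields 0 for the client; the contractor offers 0 and keeps 20.
Round 1 (the client proposes): the contractor can get 20 next round, worth 0.41 × 20 = 8.2 now. The client offers 8.2 and keeps 20 − 8.2 = 11.8.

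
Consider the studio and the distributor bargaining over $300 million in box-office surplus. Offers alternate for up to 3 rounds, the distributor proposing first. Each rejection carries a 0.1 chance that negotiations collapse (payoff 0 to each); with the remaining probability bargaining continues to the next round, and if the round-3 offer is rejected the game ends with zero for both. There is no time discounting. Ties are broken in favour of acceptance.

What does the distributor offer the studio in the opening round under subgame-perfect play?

Round 3 (the distributor proposes): rejection yields 0 for the studio; the distributor offers 0 and keeps 300.
Round 2 (the studio proposes): rejecting gives the distributor an expected 0.9 × 300 = 270, so the studio offers 270, keeping 30.
Round 1 (the distributor proposes): rejecting gives the studio an expected 0.9 × 30 = 27. The distributor offers 27 and keeps 300 − 27 = 273.

27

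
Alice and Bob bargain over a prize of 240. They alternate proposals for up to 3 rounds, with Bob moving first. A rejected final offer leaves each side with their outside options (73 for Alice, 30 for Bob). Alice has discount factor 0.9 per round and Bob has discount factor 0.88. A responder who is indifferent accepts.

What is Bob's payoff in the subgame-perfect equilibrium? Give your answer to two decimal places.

Solve by backward induction from round 3.
Round 3 (Bob proposes): Alice gets 73 if talks fail, so Bob offers 73 and keeps 167.
Round 2 (Alice proposes): Bob can get 167 next round, worth 0.88 × 167 = 146.96 now; Alice offers that and keeps 93.04.
Round 1 (Bob proposes): Alice can get 93.04 next round, worth 0.9 × 93.04 = 83.736 now; Bob offers that and keeps 156.264.

156.26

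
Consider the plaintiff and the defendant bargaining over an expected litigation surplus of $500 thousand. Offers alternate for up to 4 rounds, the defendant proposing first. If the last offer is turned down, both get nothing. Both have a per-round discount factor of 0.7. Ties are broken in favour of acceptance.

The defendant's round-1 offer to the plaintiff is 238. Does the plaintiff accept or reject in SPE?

Reject

Round 4 (the plaintiff proposes): rejection yields 0 for the defendant; the plaintiff offers 0 and keeps 500.
Round 3 (the defendant proposes): the plaintiff can get 500 next round, worth 0.7 × 500 = 350 now; the defendant offers that and keeps 150.
Round 2 (the plaintiff proposes): the defendant can get 150 next round, worth 0.7 × 150 = 105 now, so the plaintiff offers 105, keeping 395.
So by rejecting in round 1, the plaintiff gets 395 next round, worth 0.7 × 395 = 276.5 now.
Offer 238 < 276.5, so the plaintiff rejects.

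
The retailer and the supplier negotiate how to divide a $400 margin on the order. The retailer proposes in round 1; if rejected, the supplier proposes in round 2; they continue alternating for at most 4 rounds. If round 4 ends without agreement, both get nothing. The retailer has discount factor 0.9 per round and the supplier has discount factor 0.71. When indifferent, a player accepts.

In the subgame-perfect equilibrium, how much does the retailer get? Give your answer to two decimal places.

190.12

Round 4 (the supplier proposes): the retailer will accept anything ≥ 0, so the supplier offers 0 and keeps 400.
Round 3 (the retailer proposes): the supplier can get 400 next round, worth 0.71 × 400 = 284 now; the retailer offers that and keeps 116.
Round 2 (the supplier proposes): the retailer can get 116 next round, worth 0.9 × 116 = 104.4 now; the supplier offers that and keeps 295.6.
Round 1 (the retailer proposes): the supplier can get 295.6 next round, worth 0.71 × 295.6 = 209.876 now. The retailer offers 209.876 and keeps 400 − 209.876 = 190.124.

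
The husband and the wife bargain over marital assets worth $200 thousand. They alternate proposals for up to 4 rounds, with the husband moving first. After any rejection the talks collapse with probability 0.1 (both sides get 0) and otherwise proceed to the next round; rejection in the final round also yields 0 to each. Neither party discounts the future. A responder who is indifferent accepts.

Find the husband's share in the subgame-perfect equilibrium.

36.2

By backward induction:
Round 4 (the wife proposes): rejection yields 0 for the husband; the wife offers 0 and keeps 200.
Round 3 (the husband proposes): rejecting gives the wife an expected 0.9 × 200 = 180, so the husband offers 180, keeping 20.
Round 2 (the wife proposes): rejecting gives the husband an expected 0.9 × 20 = 18, so the wife offers 18, keeping 182.
Round 1 (the husband proposes): rejecting gives the wife an expected 0.9 × 182 = 163.8. The husband offers 163.8 and keeps 200 − 163.8 = 36.2.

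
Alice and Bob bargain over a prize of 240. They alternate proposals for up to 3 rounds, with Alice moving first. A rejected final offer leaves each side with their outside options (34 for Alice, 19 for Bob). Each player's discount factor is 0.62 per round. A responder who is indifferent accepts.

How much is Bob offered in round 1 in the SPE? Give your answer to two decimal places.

63.85

Round 3 (Alice proposes): Bob gets 19 if talks fail, so Alice offers 19 and keeps 221.
Round 2 (Bob proposes): Alice can get 221 next round, worth 0.62 × 221 = 137.02 now, so Bob offers 137.02, keeping 102.98.
Round 1 (Alice proposes): Bob can get 102.98 next round, worth 0.62 × 102.98 = 63.8476 now; Alice offers that and keeps 176.1524.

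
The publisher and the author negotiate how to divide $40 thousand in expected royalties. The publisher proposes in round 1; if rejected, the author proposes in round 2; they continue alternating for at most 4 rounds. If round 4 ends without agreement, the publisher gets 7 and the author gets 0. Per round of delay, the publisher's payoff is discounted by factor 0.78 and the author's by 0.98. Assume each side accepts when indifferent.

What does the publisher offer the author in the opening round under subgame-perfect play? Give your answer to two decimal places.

Round 4 (the author proposes): the publisher gets 7 if talks fail, so the author offers 7 and keeps 33.
Round 3 (the publisher proposes): the author can get 33 next round, worth 0.98 × 33 = 32.34 now; the publisher offers that and keeps 7.66.
Round 2 (the author proposes): the publisher can get 7.66 next round, worth 0.78 × 7.66 = 5.9748 now, so the author offers 5.9748, keeping 34.0252.
Round 1 (the publisher proposes): the author can get 34.0252 next round, worth 0.98 × 34.0252 = 33.344696 now, so the publisher offers 33.344696, keeping 6.655304.

33.34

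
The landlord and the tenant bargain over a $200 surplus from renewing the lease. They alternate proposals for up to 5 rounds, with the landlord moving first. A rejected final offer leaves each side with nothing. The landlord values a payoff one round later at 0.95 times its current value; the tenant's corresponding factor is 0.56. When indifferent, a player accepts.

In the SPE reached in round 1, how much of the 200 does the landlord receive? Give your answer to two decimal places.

191.42

Round 5 (the landlord proposes): the tenant will accept anything ≥ 0, so the landlord offers 0 and keeps 200.
Round 4 (the tenant proposes): the landlord can get 200 next round, worth 0.95 × 200 = 190 now, so the tenant offers 190, keeping 10.
Round 3 (the landlord proposes): the tenant can get 10 next round, worth 0.56 × 10 = 5.6 now, so the landlord offers 5.6, keeping 194.4.
Round 2 (the tenant proposes): the landlord can get 194.4 next round, worth 0.95 × 194.4 = 184.68 now. The tenant offers 184.68 and keeps 200 − 184.68 = 15.32.
Round 1 (the landlord proposes): the tenant can get 15.32 next round, worth 0.56 × 15.32 = 8.5792 now. The landlord offers 8.5792 and keeps 200 − 8.5792 = 191.4208.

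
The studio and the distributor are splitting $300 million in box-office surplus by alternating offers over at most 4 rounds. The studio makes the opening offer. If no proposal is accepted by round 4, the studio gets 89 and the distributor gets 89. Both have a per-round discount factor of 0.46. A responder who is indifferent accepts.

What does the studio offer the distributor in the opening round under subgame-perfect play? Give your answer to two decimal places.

Round 4 (the distributor proposes): the studio gets 89 if talks fail, so the distributor offers 89 and keeps 211.
Round 3 (the studio proposes): the distributor can get 211 next round, worth 0.46 × 211 = 97.06 now. The studio offers 97.06 and keeps 300 − 97.06 = 202.94.
Round 2 (the distributor proposes): the studio can get 202.94 next round, worth 0.46 × 202.94 = 93.3524 now; the distributor offers that and keeps 206.6476.
Round 1 (the studio proposes): the distributor can get 206.6476 next round, worth 0.46 × 206.6476 = 95.057896 now. The studio offers 95.057896 and keeps 300 − 95.057896 = 204.942104.

95.06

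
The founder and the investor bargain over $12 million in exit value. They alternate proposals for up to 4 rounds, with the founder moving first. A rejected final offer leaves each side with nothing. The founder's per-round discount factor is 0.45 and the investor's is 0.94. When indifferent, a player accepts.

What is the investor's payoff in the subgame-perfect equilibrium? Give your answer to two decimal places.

10.98

Round 4 (the investor proposes): rejection yields 0 for the founder; the investor offers 0 and keeps 12.
Round 3 (the founder proposes): the investor can get 12 next round, worth 0.94 × 12 = 11.28 now, so the founder offers 11.28, keeping 0.72.
Round 2 (the investor proposes): the founder can get 0.72 next round, worth 0.45 × 0.72 = 0.324 now. The investor offers 0.324 and keeps 12 − 0.324 = 11.676.
Round 1 (the founder proposes): the investor can get 11.676 next round, worth 0.94 × 11.676 = 10.97544 now; the founder offers that and keeps 1.02456.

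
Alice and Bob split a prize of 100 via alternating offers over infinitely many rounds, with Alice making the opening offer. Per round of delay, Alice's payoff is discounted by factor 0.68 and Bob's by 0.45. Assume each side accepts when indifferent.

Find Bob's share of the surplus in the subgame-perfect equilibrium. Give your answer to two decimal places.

20.75

When Alice proposes, Bob accepts any offer worth at least 0.45 times what Bob would get by proposing next round; and vice versa.
This gives x = 100 − 0.45y and y = 100 − 0.68x, where x and y are each side's share when it proposes.
Hence (1 − 0.45·0.68)x = 100(1 − 0.45), i.e. 0.694·x = 55.
x ≈ 79.2507; Bob's share is 100 − x ≈ 20.7493.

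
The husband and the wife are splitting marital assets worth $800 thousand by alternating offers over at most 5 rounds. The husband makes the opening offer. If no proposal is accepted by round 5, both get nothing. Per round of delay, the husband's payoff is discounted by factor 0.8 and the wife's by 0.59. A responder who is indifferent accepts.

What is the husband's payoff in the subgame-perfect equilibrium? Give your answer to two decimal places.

661.04

Round 5 (the husband proposes): the wife will accept anything ≥ 0, so the husband offers 0 and keeps 800.
Round 4 (the wife proposes): the husband can get 800 next round, worth 0.8 × 800 = 640 now. The wife offers 640 and keeps 800 − 640 = 160.
Round 3 (the husband proposes): the wife can get 160 next round, worth 0.59 × 160 = 94.4 now, so the husband offers 94.4, keeping 705.6.
Round 2 (the wife proposes): the husband can get 705.6 next round, worth 0.8 × 705.6 = 564.48 now, so the wife offers 564.48, keeping 235.52.
Round 1 (the husband proposes): the wife can get 235.52 next round, worth 0.59 × 235.52 = 138.9568 now. The husband offers 138.9568 and keeps 800 − 138.9568 = 661.0432.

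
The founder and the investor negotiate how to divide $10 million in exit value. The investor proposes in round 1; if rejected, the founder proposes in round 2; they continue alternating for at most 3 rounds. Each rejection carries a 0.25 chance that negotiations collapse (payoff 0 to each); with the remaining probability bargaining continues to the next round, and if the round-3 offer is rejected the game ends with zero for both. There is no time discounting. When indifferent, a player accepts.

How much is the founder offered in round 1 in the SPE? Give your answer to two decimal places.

1.88

By backward induction:
Round 3 (the investor proposes): the founder will accept anything ≥ 0, so the investor offers 0 and keeps 10.
Round 2 (the founder proposes): rejecting gives the investor an expected 0.75 × 10 = 7.5; the founder offers that and keeps 2.5.
Round 1 (the investor proposes): rejecting gives the founder an expected 0.75 × 2.5 = 1.875, so the investor offers 1.875, keeping 8.125.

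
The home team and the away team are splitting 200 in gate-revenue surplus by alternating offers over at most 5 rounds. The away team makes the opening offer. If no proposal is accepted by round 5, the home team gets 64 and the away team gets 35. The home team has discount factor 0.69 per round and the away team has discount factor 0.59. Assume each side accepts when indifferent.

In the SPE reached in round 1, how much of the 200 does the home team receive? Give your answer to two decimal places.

90.22

Round 5 (the away team proposes): the home team gets 64 if talks fail, so the away team offers 64 and keeps 136.
Round 4 (the home team proposes): the away team can get 136 next round, worth 0.59 × 136 = 80.24 now. The home team offers 80.24 and keeps 200 − 80.24 = 119.76.
Round 3 (the away team proposes): the home team can get 119.76 next round, worth 0.69 × 119.76 = 82.6344 now; the away team offers that and keeps 117.3656.
Round 2 (the home team proposes): the away team can get 117.3656 next round, worth 0.59 × 117.3656 = 69.245704 now, so the home team offers 69.245704, keeping 130.754296.
Round 1 (the away team proposes): the home team can get 130.754296 next round, worth 0.69 × 130.754296 = 90.22046424 now. The away team offers 90.22046424 and keeps 200 − 90.22046424 = 109.77953576.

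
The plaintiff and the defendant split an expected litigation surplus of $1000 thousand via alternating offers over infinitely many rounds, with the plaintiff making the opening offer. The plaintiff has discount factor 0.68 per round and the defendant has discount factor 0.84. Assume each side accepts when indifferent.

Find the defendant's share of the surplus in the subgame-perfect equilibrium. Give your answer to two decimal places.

626.87

Let x be the plaintiff's share when the plaintiff proposes and y be the defendant's share when the defendant proposes.
The defendant accepts iff offered ≥ 0.84·y, so x = 1000 − 0.84y. Symmetrically y = 1000 − 0.68x.
Substituting: x = 1000 − 0.84(1000 − 0.68x), giving x(1 − 0.68·0.84) = 1000(1 − 0.84).
So x = 1000 × 0.16 / 0.4288 ≈ 373.1343, and the defendant receives 1000 − x ≈ 626.8657.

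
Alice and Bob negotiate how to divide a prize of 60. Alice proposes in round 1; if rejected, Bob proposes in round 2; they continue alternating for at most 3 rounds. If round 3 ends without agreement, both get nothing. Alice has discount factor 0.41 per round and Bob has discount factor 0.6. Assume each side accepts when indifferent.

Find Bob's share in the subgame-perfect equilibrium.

21.24

Round 3 (Alice proposes): Bob will accept anything ≥ 0, so Alice offers 0 and keeps 60.
Round 2 (Bob proposes): Alice can get 60 next round, worth 0.41 × 60 = 24.6 now. Bob offers 24.6 and keeps 60 − 24.6 = 35.4.
Round 1 (Alice proposes): Bob can get 35.4 next round, worth 0.6 × 35.4 = 21.24 now. Alice offers 21.24 and keeps 60 − 21.24 = 38.76.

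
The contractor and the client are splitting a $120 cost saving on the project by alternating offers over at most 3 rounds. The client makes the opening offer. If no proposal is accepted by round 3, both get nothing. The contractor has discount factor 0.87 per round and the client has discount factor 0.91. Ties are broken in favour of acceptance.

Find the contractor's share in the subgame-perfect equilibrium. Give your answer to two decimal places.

Round 3 (the client proposes): rejection yields 0 for the contractor; the client offers 0 and keeps 120.
Round 2 (the contractor proposes): the client can get 120 next round, worth 0.91 × 120 = 109.2 now; the contractor offers that and keeps 10.8.
Round 1 (the client proposes): the contractor can get 10.8 next round, worth 0.87 × 10.8 = 9.396 now. The client offers 9.396 and keeps 120 − 9.396 = 110.604.

9.40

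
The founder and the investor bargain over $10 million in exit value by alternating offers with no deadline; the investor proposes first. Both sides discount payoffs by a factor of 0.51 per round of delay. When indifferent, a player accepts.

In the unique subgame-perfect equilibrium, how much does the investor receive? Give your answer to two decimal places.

6.62

When the investor proposes, the founder accepts any offer worth at least 0.51 times what the founder would get by proposing next round; and vice versa.
This gives x = 10 − 0.51y and y = 10 − 0.51x, where x and y are each side's share when it proposes.
Hence (1 − 0.51·0.51)x = 10(1 − 0.51), i.e. 0.7399·x = 4.9.
x ≈ 6.6225; the founder's share is 10 − x ≈ 3.3775.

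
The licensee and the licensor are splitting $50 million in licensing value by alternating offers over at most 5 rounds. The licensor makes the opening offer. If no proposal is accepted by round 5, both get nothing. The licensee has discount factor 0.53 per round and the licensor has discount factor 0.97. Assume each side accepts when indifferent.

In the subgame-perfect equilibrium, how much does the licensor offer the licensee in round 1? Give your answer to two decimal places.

Round 5 (the licensor proposes): the licensee will accept anything ≥ 0, so the licensor offers 0 and keeps 50.
Round 4 (the licensee proposes): the licensor can get 50 next round, worth 0.97 × 50 = 48.5 now. The licensee offers 48.5 and keeps 50 − 48.5 = 1.5.
Round 3 (the licensor proposes): the licensee can get 1.5 next round, worth 0.53 × 1.5 = 0.795 now. The licensor offers 0.795 and keeps 50 − 0.795 = 49.205.
Round 2 (the licensee proposes): the licensor can get 49.205 next round, worth 0.97 × 49.205 = 47.72885 now, so the licensee offers 47.72885, keeping 2.27115.
Round 1 (the licensor proposes): the licensee can get 2.27115 next round, worth 0.53 × 2.27115 = 1.2037095 now; the licensor offers that and keeps 48.7962905.

1.20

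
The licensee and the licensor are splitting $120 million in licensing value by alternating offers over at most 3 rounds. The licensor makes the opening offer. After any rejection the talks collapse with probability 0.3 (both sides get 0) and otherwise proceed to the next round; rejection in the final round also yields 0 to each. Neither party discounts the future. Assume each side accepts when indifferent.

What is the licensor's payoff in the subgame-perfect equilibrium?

94.8

By backward induction:
Round 3 (the licensor proposes): the licensee will accept anything ≥ 0, so the licensor offers 0 and keeps 120.
Round 2 (the licensee proposes): rejecting gives the licensor an expected 0.7 × 120 = 84; the licensee offers that and keeps 36.
Round 1 (the licensor proposes): rejecting gives the licensee an expected 0.7 × 36 = 25.2, so the licensor offers 25.2, keeping 94.8.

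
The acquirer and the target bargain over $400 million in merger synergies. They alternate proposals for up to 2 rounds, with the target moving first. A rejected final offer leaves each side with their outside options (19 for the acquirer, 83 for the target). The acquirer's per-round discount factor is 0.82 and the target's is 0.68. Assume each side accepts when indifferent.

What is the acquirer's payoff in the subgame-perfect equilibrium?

259.94

Round 2 (the acquirer proposes): the target gets 83 if talks fail, so the acquirer offers 83 and keeps 317.
Round 1 (the target proposes): the acquirer can get 317 next round, worth 0.82 × 317 = 259.94 now. The target offers 259.94 and keeps 400 − 259.94 = 140.06.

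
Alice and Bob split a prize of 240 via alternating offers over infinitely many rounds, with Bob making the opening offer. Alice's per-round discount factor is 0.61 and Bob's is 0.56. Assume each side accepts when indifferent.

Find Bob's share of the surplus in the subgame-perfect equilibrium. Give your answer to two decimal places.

When Bob proposes, Alice accepts any offer worth at least 0.61 times what Alice would get by proposing next round; and vice versa.
This gives x = 240 − 0.61y and y = 240 − 0.56x, where x and y are each side's share when it proposes.
Hence (1 − 0.61·0.56)x = 240(1 − 0.61), i.e. 0.6584·x = 93.6.
x ≈ 142.1628; Alice's share is 240 − x ≈ 97.8372.

142.16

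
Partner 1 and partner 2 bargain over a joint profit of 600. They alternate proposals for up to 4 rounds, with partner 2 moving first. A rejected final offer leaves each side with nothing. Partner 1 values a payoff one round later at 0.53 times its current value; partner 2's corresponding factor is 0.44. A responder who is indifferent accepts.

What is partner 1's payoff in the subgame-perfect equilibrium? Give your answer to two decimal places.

252.24

Round 4 (partner 1 proposes): rejection yields 0 for partner 2; partner 1 offers 0 and keeps 600.
Round 3 (partner 2 proposes): partner 1 can get 600 next round, worth 0.53 × 600 = 318 now. Partner 2 offers 318 and keeps 600 − 318 = 282.
Round 2 (partner 1 proposes): partner 2 can get 282 next round, worth 0.44 × 282 = 124.08 now; partner 1 offers that and keeps 475.92.
Round 1 (partner 2 proposes): partner 1 can get 475.92 next round, worth 0.53 × 475.92 = 252.2376 now; partner 2 offers that and keeps 347.7624.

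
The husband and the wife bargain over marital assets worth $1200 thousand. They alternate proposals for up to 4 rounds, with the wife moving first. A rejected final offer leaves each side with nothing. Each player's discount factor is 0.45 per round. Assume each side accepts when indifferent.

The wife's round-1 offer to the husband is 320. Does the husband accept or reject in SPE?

Reject

Work out the husband's continuation value if the offer is rejected.
Round 4 (the husband proposes): the wife will accept anything ≥ 0, so the husband offers 0 and keeps 1200.
Round 3 (the wife proposes): the husband can get 1200 next round, worth 0.45 × 1200 = 540 now; the wife offers that and keeps 660.
Round 2 (the husband proposes): the wife can get 660 next round, worth 0.45 × 660 = 297 now; the husband offers that and keeps 903.
So by rejecting in round 1, the husband gets 903 next round, worth 0.45 × 903 = 406.35 now.
Offer 320 < 406.35, so the husband rejects.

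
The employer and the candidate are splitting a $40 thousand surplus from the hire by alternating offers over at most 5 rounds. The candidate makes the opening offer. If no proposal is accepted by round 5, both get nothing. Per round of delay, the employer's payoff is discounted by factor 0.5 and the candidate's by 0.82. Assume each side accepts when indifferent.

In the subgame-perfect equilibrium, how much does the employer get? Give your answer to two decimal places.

5.08

By backward induction:
Round 5 (the candidate proposes): the employer will accept anything ≥ 0, so the candidate offers 0 and keeps 40.
Round 4 (the employer proposes): the candidate can get 40 next round, worth 0.82 × 40 = 32.8 now. The employer offers 32.8 and keeps 40 − 32.8 = 7.2.
Round 3 (the candidate proposes): the employer can get 7.2 next round, worth 0.5 × 7.2 = 3.6 now; the candidate offers that and keeps 36.4.
Round 2 (the employer proposes): the candidate can get 36.4 next round, worth 0.82 × 36.4 = 29.848 now. The employer offers 29.848 and keeps 40 − 29.848 = 10.152.
Round 1 (the candidate proposes): the employer can get 10.152 next round, worth 0.5 × 10.152 = 5.076 now. The candidate offers 5.076 and keeps 40 − 5.076 = 34.924.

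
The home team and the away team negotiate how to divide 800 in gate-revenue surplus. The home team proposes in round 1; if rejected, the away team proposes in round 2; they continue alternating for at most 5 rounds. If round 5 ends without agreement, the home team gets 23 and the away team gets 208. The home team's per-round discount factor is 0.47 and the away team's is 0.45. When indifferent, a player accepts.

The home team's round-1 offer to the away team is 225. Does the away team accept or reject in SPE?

Work out the away team's continuation value if the offer is rejected.
Round 5 (the home team proposes): the away team gets 208 if talks fail, so the home team offers 208 and keeps 592.
Round 4 (the away team proposes): the home team can get 592 next round, worth 0.47 × 592 = 278.24 now, so the away team offers 278.24, keeping 521.76.
Round 3 (the home team proposes): the away team can get 521.76 next round, worth 0.45 × 521.76 = 234.792 now, so the home team offers 234.792, keeping 565.208.
Round 2 (the away team proposes): the home team can get 565.208 next round, worth 0.47 × 565.208 = 265.64776 now. The away team offers 265.64776 and keeps 800 − 265.64776 = 534.35224.
So by rejecting in round 1, the away team gets 534.35224 next round, worth 0.45 × 534.35224 = 240.458508 now.
Offer 225 < 240.458508, so the away team rejects.

Reject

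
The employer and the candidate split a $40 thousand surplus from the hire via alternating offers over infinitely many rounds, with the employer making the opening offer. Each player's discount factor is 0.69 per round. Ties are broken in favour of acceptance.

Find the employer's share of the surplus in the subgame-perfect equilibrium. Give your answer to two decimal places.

In a stationary SPE each proposer offers the other exactly their discounted continuation value.
If the employer keeps x when proposing and the candidate keeps y when proposing, then x = 40 − 0.69y and y = 40 − 0.69x.
Solving: x = 40(1 − 0.69) / (1 − 0.69·0.69) = 12.4 / 0.5239 ≈ 23.6686.
The candidate gets 40 − 23.6686 ≈ 16.3314.

23.67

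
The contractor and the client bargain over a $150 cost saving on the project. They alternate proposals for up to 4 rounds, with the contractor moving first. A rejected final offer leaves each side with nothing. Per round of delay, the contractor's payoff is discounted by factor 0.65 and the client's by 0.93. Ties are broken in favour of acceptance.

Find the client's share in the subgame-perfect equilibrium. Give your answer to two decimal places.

Round 4 (the client proposes): the contractor will accept anything ≥ 0, so the client offers 0 and keeps 150.
Round 3 (the contractor proposes): the client can get 150 next round, worth 0.93 × 150 = 139.5 now; the contractor offers that and keeps 10.5.
Round 2 (the client proposes): the contractor can get 10.5 next round, worth 0.65 × 10.5 = 6.825 now, so the client offers 6.825, keeping 143.175.
Round 1 (the contractor proposes): the client can get 143.175 next round, worth 0.93 × 143.175 = 133.15275 now; the contractor offers that and keeps 16.84725.

133.15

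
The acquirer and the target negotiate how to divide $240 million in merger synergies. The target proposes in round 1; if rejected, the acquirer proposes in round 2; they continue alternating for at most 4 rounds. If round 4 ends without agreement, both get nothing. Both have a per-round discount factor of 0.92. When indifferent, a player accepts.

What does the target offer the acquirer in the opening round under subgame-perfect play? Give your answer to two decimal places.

204.55

Round 4 (the acquirer proposes): rejection yields 0 for the target; the acquirer offers 0 and keeps 240.
Round 3 (the target proposes): the acquirer can get 240 next round, worth 0.92 × 240 = 220.8 now, so the target offers 220.8, keeping 19.2.
Round 2 (the acquirer proposes): the target can get 19.2 next round, worth 0.92 × 19.2 = 17.664 now, so the acquirer offers 17.664, keeping 222.336.
Round 1 (the target proposes): the acquirer can get 222.336 next round, worth 0.92 × 222.336 = 204.54912 now. The target offers 204.54912 and keeps 240 − 204.54912 = 35.45088.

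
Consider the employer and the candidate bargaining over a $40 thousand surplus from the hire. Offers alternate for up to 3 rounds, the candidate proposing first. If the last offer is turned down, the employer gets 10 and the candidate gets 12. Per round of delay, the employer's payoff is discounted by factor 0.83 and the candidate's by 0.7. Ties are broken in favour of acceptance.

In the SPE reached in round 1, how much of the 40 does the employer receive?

15.77

Round 3 (the candidate proposes): the employer gets 10 if talks fail, so the candidate offers 10 and keeps 30.
Round 2 (the employer proposes): the candidate can get 30 next round, worth 0.7 × 30 = 21 now. The employer offers 21 and keeps 40 − 21 = 19.
Round 1 (the candidate proposes): the employer can get 19 next round, worth 0.83 × 19 = 15.77 now; the candidate offers that and keeps 24.23.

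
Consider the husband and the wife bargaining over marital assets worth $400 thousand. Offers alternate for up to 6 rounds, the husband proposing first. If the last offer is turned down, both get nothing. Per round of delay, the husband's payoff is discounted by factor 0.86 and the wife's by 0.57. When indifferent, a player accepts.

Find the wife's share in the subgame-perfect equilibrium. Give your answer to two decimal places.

Round 6 (the wife proposes): rejection yields 0 for the husband; the wife offers 0 and keeps 400.
Round 5 (the husband proposes): the wife can get 400 next round, worth 0.57 × 400 = 228 now, so the husband offers 228, keeping 172.
Round 4 (the wife proposes): the husband can get 172 next round, worth 0.86 × 172 = 147.92 now; the wife offers that and keeps 252.08.
Round 3 (the husband proposes): the wife can get 252.08 next round, worth 0.57 × 252.08 = 143.6856 now; the husband offers that and keeps 256.3144.
Round 2 (the wife proposes): the husband can get 256.3144 next round, worth 0.86 × 256.3144 = 220.430384 now, so the wife offers 220.430384, keeping 179.569616.
Round 1 (the husband proposes): the wife can get 179.569616 next round, worth 0.57 × 179.569616 = 102.35468112 now. The husband offers 102.35468112 and keeps 400 − 102.35468112 = 297.64531888.

102.35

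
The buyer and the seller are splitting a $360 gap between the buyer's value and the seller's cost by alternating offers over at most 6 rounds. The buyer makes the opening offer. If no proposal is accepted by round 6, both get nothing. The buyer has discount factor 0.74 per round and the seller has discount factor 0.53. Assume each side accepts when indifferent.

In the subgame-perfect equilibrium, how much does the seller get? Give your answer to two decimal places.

98.41

Round 6 (the seller proposes): the buyer will accept anything ≥ 0, so the seller offers 0 and keeps 360.
Round 5 (the buyer proposes): the seller can get 360 next round, worth 0.53 × 360 = 190.8 now, so the buyer offers 190.8, keeping 169.2.
Round 4 (the seller proposes): the buyer can get 169.2 next round, worth 0.74 × 169.2 = 125.208 now. The seller offers 125.208 and keeps 360 − 125.208 = 234.792.
Round 3 (the buyer proposes): the seller can get 234.792 next round, worth 0.53 × 234.792 = 124.43976 now. The buyer offers 124.43976 and keeps 360 − 124.43976 = 235.56024.
Round 2 (the seller proposes): the buyer can get 235.56024 next round, worth 0.74 × 235.56024 = 174.3145776 now. The seller offers 174.3145776 and keeps 360 − 174.3145776 = 185.6854224.
Round 1 (the buyer proposes): the seller can get 185.6854224 next round, worth 0.53 × 185.6854224 = 98.413273872 now. The buyer offers 98.413273872 and keeps 360 − 98.413273872 = 261.586726128.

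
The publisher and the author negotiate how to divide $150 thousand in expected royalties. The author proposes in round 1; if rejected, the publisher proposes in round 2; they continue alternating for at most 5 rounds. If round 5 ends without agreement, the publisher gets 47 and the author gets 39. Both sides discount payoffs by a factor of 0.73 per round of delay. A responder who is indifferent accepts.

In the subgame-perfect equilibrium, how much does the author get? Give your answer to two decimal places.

Work backward from the last round.
Round 5 (the author proposes): the publisher gets 47 if talks fail, so the author offers 47 and keeps 103.
Round 4 (the publisher proposes): the author can get 103 next round, worth 0.73 × 103 = 75.19 now. The publisher offers 75.19 and keeps 150 − 75.19 = 74.81.
Round 3 (the author proposes): the publisher can get 74.81 next round, worth 0.73 × 74.81 = 54.6113 now, so the author offers 54.6113, keeping 95.3887.
Round 2 (the publisher proposes): the author can get 95.3887 next round, worth 0.73 × 95.3887 = 69.633751 now. The publisher offers 69.633751 and keeps 150 − 69.633751 = 80.366249.
Round 1 (the author proposes): the publisher can get 80.366249 next round, worth 0.73 × 80.366249 = 58.66736177 now. The author offers 58.66736177 and keeps 150 − 58.66736177 = 91.33263823.

91.33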